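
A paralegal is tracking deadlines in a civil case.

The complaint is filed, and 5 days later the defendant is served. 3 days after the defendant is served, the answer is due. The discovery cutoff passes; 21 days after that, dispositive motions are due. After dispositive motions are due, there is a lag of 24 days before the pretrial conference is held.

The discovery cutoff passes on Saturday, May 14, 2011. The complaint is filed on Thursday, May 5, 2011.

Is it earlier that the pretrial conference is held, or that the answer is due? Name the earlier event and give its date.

The answer is due — Friday, May 13, 2011

The discovery cutoff passes: May 14, 2011.
Dispositive motions are due: May 14, 2011 + 21 days = Jun 4, 2011.
The pretrial conference is held: Jun 4, 2011 + 24 days = Jun 28, 2011.
The complaint is filed: May 5, 2011.
The defendant is served: May 5, 2011 + 5 days = May 10, 2011.
The answer is due: May 10, 2011 + 3 days = May 13, 2011.
Comparing: the pretrial conference is held on Jun 28, 2011 vs the answer is due on May 13, 2011. Earlier: the answer is due.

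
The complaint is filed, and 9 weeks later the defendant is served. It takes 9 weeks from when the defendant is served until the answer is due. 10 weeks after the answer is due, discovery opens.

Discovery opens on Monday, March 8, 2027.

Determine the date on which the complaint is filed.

Discovery opens: Mar 8, 2027.
The answer is due: Mar 8, 2027 − 10 weeks = Dec 28, 2026.
The defendant is served: Dec 28, 2026 − 9 weeks = Oct 26, 2026.
The complaint is filed: Oct 26, 2026 − 9 weeks = Aug 24, 2026.

Monday, August 24, 2026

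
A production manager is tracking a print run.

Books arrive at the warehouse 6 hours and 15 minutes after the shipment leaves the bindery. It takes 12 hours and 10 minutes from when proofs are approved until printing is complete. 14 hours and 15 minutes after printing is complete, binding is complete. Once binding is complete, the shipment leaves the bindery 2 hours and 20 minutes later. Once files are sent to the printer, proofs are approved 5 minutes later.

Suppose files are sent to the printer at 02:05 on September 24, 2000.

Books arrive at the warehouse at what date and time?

13:10 on September 25, 2000

Files are sent to the printer: 02:05 Sep 24, 2000.
Proofs are approved: 02:05 Sep 24, 2000 + 5m = 02:10 Sep 24, 2000.
Printing is complete: 02:10 Sep 24, 2000 + 12h10m = 14:20 Sep 24, 2000.
Binding is complete: 14:20 Sep 24, 2000 + 14h15m = 04:35 Sep 25, 2000.
The shipment leaves the bindery: 04:35 Sep 25, 2000 + 2h20m = 06:55 Sep 25, 2000.
Books arrive at the warehouse: 06:55 Sep 25, 2000 + 6h15m = 13:10 Sep 25, 2000.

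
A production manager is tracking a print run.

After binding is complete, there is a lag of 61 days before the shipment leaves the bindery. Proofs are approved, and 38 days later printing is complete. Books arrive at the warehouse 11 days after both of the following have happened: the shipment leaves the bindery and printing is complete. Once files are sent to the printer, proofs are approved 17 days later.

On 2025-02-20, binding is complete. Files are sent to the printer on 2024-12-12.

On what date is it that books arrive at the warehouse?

Binding is complete: Feb 20, 2025.
The shipment leaves the bindery: Feb 20, 2025 + 61 days = Apr 22, 2025.
Files are sent to the printer: Dec 12, 2024.
Proofs are approved: Dec 12, 2024 + 17 days = Dec 29, 2024.
Printing is complete: Dec 29, 2024 + 38 days = Feb 5, 2025.
Both prerequisites met — the shipment leaves the bindery (Apr 22, 2025), printing is complete (Feb 5, 2025); the later is Apr 22, 2025.
Books arrive at the warehouse: Apr 22, 2025 + 11 days = May 3, 2025.

2025-05-03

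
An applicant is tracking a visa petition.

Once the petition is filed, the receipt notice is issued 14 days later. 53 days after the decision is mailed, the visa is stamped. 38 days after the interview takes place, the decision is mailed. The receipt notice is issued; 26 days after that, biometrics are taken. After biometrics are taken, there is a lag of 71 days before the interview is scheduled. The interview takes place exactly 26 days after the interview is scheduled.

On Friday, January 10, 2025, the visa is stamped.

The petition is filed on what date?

Monday, May 27, 2024

The visa is stamped: Jan 10, 2025.
The decision is mailed: Jan 10, 2025 − 53 days = Nov 18, 2024.
The interview takes place: Nov 18, 2024 − 38 days = Oct 11, 2024.
The interview is scheduled: Oct 11, 2024 − 26 days = Sep 15, 2024.
Biometrics are taken: Sep 15, 2024 − 71 days = Jul 6, 2024.
The receipt notice is issued: Jul 6, 2024 − 26 days = Jun 10, 2024.
The petition is filed: Jun 10, 2024 − 14 days = May 27, 2024.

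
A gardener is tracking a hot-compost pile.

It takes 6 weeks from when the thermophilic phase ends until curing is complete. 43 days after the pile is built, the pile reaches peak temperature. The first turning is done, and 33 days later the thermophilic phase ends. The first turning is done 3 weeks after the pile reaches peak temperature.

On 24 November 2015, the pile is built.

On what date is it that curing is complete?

11 April 2016

The pile is built: Nov 24, 2015.
The pile reaches peak temperature: Nov 24, 2015 + 43 days = Jan 6, 2016.
The first turning is done: Jan 6, 2016 + 3 weeks = Jan 27, 2016.
The thermophilic phase ends: Jan 27, 2016 + 33 days = Feb 29, 2016.
Curing is complete: Feb 29, 2016 + 6 weeks = Apr 11, 2016.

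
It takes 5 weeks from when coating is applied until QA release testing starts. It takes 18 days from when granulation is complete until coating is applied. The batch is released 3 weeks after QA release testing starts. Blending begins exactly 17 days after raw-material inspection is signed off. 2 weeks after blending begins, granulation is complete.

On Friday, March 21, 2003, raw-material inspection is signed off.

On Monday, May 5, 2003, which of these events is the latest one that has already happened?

Raw-material inspection is signed off: Mar 21, 2003.
Blending begins: Mar 21, 2003 + 17 days = Apr 7, 2003.
Granulation is complete: Apr 7, 2003 + 2 weeks = Apr 21, 2003.
Coating is applied: Apr 21, 2003 + 18 days = May 9, 2003.
QA release testing starts: May 9, 2003 + 5 weeks = Jun 13, 2003.
The batch is released: Jun 13, 2003 + 3 weeks = Jul 4, 2003.
May 5, 2003 falls between when granulation is complete (Apr 21, 2003) and when coating is applied (May 9, 2003).

Granulation is complete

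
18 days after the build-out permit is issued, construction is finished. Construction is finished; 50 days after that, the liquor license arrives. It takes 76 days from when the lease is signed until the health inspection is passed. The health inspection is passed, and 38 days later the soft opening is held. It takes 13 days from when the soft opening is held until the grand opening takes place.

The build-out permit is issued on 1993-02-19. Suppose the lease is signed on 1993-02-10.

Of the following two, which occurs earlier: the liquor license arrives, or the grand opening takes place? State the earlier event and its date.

The build-out permit is issued: Feb 19, 1993.
Construction is finished: Feb 19, 1993 + 18 days = Mar 9, 1993.
The liquor license arrives: Mar 9, 1993 + 50 days = Apr 28, 1993.
The lease is signed: Feb 10, 1993.
The health inspection is passed: Feb 10, 1993 + 76 days = Apr 27, 1993.
The soft opening is held: Apr 27, 1993 + 38 days = Jun 4, 1993.
The grand opening takes place: Jun 4, 1993 + 13 days = Jun 17, 1993.
Comparing: the liquor license arrives on Apr 28, 1993 vs the grand opening takes place on Jun 17, 1993. Earlier: the liquor license arrives.

The liquor license arrives — 1993-04-28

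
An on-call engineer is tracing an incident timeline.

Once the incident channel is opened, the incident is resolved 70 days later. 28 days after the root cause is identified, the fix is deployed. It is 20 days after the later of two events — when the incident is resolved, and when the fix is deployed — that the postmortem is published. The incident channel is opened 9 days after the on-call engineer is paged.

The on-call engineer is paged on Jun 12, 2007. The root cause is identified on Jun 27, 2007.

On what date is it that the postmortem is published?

Sep 19, 2007

The on-call engineer is paged: Jun 12, 2007.
The incident channel is opened: Jun 12, 2007 + 9 days = Jun 21, 2007.
The incident is resolved: Jun 21, 2007 + 70 days = Aug 30, 2007.
The root cause is identified: Jun 27, 2007.
The fix is deployed: Jun 27, 2007 + 28 days = Jul 25, 2007.
Both prerequisites met — the incident is resolved (Aug 30, 2007), the fix is deployed (Jul 25, 2007); the later is Aug 30, 2007.
The postmortem is published: Aug 30, 2007 + 20 days = Sep 19, 2007.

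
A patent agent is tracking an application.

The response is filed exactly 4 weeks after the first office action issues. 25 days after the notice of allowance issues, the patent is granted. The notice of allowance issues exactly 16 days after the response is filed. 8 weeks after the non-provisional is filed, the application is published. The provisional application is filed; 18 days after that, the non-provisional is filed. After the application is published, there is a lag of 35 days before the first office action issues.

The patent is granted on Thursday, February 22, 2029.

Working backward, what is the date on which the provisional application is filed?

The patent is granted: Feb 22, 2029.
The notice of allowance issues: Feb 22, 2029 − 25 days = Jan 28, 2029.
The response is filed: Jan 28, 2029 − 16 days = Jan 12, 2029.
The first office action issues: Jan 12, 2029 − 4 weeks = Dec 15, 2028.
The application is published: Dec 15, 2028 − 35 days = Nov 10, 2028.
The non-provisional is filed: Nov 10, 2028 − 8 weeks = Sep 15, 2028.
The provisional application is filed: Sep 15, 2028 − 18 days = Aug 28, 2028.

Monday, August 28, 2028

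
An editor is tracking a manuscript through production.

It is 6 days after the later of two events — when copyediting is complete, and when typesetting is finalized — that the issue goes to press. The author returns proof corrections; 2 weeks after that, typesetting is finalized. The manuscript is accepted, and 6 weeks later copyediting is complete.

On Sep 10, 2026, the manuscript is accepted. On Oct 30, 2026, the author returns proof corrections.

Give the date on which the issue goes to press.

The manuscript is accepted: Sep 10, 2026.
Copyediting is complete: Sep 10, 2026 + 6 weeks = Oct 22, 2026.
The author returns proof corrections: Oct 30, 2026.
Typesetting is finalized: Oct 30, 2026 + 2 weeks = Nov 13, 2026.
Both prerequisites met — copyediting is complete (Oct 22, 2026), typesetting is finalized (Nov 13, 2026); the later is Nov 13, 2026.
The issue goes to press: Nov 13, 2026 + 6 days = Nov 19, 2026.

Nov 19, 2026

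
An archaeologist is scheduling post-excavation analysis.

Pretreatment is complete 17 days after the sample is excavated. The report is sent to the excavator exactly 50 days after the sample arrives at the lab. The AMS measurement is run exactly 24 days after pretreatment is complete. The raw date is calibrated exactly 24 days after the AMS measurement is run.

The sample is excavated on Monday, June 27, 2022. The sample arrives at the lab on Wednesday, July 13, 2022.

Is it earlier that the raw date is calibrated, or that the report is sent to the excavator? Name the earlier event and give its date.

The raw date is calibrated — Wednesday, August 31, 2022

The sample is excavated: Jun 27, 2022.
Pretreatment is complete: Jun 27, 2022 + 17 days = Jul 14, 2022.
The AMS measurement is run: Jul 14, 2022 + 24 days = Aug 7, 2022.
The raw date is calibrated: Aug 7, 2022 + 24 days = Aug 31, 2022.
The sample arrives at the lab: Jul 13, 2022.
The report is sent to the excavator: Jul 13, 2022 + 50 days = Sep 1, 2022.
Comparing: the raw date is calibrated on Aug 31, 2022 vs the report is sent to the excavator on Sep 1, 2022. Earlier: the raw date is calibrated.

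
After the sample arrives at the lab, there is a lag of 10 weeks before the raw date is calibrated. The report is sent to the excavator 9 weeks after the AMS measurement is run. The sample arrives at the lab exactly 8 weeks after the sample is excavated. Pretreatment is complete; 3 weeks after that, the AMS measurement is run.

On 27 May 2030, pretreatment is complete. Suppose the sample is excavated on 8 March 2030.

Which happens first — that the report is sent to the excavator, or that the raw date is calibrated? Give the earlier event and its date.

The raw date is calibrated — 12 July 2030

Pretreatment is complete: May 27, 2030.
The AMS measurement is run: May 27, 2030 + 3 weeks = Jun 17, 2030.
The report is sent to the excavator: Jun 17, 2030 + 9 weeks = Aug 19, 2030.
The sample is excavated: Mar 8, 2030.
The sample arrives at the lab: Mar 8, 2030 + 8 weeks = May 3, 2030.
The raw date is calibrated: May 3, 2030 + 10 weeks = Jul 12, 2030.
Comparing: the report is sent to the excavator on Aug 19, 2030 vs the raw date is calibrated on Jul 12, 2030. Earlier: the raw date is calibrated.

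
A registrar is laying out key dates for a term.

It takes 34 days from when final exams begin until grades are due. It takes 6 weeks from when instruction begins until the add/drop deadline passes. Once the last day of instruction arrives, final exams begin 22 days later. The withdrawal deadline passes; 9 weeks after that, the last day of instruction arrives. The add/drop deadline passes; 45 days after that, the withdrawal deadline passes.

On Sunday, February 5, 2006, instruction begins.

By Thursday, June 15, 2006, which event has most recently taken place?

The withdrawal deadline passes

Instruction begins: Feb 5, 2006.
The add/drop deadline passes: Feb 5, 2006 + 6 weeks = Mar 19, 2006.
The withdrawal deadline passes: Mar 19, 2006 + 45 days = May 3, 2006.
The last day of instruction arrives: May 3, 2006 + 9 weeks = Jul 5, 2006.
Final exams begin: Jul 5, 2006 + 22 days = Jul 27, 2006.
Grades are due: Jul 27, 2006 + 34 days = Aug 30, 2006.
Jun 15, 2006 falls between when the withdrawal deadline passes (May 3, 2006) and when the last day of instruction arrives (Jul 5, 2006).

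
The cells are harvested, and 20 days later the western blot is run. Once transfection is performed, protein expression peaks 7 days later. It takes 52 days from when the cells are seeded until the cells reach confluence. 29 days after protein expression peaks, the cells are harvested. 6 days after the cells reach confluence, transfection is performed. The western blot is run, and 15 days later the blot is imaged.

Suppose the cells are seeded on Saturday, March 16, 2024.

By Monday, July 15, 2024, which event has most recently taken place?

The western blot is run

The cells are seeded: Mar 16, 2024.
The cells reach confluence: Mar 16, 2024 + 52 days = May 7, 2024.
Transfection is performed: May 7, 2024 + 6 days = May 13, 2024.
Protein expression peaks: May 13, 2024 + 7 days = May 20, 2024.
The cells are harvested: May 20, 2024 + 29 days = Jun 18, 2024.
The western blot is run: Jun 18, 2024 + 20 days = Jul 8, 2024.
The blot is imaged: Jul 8, 2024 + 15 days = Jul 23, 2024.
Jul 15, 2024 falls between when the western blot is run (Jul 8, 2024) and when the blot is imaged (Jul 23, 2024).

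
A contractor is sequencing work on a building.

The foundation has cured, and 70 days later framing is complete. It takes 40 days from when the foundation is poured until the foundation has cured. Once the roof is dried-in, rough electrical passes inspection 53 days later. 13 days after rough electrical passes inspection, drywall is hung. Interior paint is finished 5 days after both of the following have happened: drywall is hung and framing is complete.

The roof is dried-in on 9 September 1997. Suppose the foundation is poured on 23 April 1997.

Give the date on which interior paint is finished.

The roof is dried-in: Sep 9, 1997.
Rough electrical passes inspection: Sep 9, 1997 + 53 days = Nov 1, 1997.
Drywall is hung: Nov 1, 1997 + 13 days = Nov 14, 1997.
The foundation is poured: Apr 23, 1997.
The foundation has cured: Apr 23, 1997 + 40 days = Jun 2, 1997.
Framing is complete: Jun 2, 1997 + 70 days = Aug 11, 1997.
Both prerequisites met — drywall is hung (Nov 14, 1997), framing is complete (Aug 11, 1997); the later is Nov 14, 1997.
Interior paint is finished: Nov 14, 1997 + 5 days = Nov 19, 1997.

19 November 1997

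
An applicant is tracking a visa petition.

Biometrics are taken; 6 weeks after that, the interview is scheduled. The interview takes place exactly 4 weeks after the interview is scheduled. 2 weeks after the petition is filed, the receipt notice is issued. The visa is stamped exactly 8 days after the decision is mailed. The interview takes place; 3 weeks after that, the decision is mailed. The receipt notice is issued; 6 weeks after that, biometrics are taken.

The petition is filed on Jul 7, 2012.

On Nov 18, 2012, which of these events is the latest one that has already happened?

The interview takes place

The petition is filed: Jul 7, 2012.
The receipt notice is issued: Jul 7, 2012 + 2 weeks = Jul 21, 2012.
Biometrics are taken: Jul 21, 2012 + 6 weeks = Sep 1, 2012.
The interview is scheduled: Sep 1, 2012 + 6 weeks = Oct 13, 2012.
The interview takes place: Oct 13, 2012 + 4 weeks = Nov 10, 2012.
The decision is mailed: Nov 10, 2012 + 3 weeks = Dec 1, 2012.
The visa is stamped: Dec 1, 2012 + 8 days = Dec 9, 2012.
Nov 18, 2012 falls between when the interview takes place (Nov 10, 2012) and when the decision is mailed (Dec 1, 2012).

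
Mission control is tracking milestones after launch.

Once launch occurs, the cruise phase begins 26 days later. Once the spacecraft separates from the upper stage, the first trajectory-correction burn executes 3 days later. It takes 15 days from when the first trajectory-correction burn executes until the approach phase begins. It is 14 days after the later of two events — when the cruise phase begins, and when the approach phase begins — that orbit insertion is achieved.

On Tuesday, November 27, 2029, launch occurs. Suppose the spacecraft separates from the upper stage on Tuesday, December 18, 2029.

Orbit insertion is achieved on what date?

Launch occurs: Nov 27, 2029.
The cruise phase begins: Nov 27, 2029 + 26 days = Dec 23, 2029.
The spacecraft separates from the upper stage: Dec 18, 2029.
The first trajectory-correction burn executes: Dec 18, 2029 + 3 days = Dec 21, 2029.
The approach phase begins: Dec 21, 2029 + 15 days = Jan 5, 2030.
Both prerequisites met — the cruise phase begins (Dec 23, 2029), the approach phase begins (Jan 5, 2030); the later is Jan 5, 2030.
Orbit insertion is achieved: Jan 5, 2030 + 14 days = Jan 19, 2030.

Saturday, January 19, 2030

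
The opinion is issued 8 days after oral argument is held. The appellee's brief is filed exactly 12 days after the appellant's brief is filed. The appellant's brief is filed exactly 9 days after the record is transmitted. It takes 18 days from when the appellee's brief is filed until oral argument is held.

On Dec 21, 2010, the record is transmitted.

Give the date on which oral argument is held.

Jan 29, 2011

The record is transmitted: Dec 21, 2010.
The appellant's brief is filed: Dec 21, 2010 + 9 days = Dec 30, 2010.
The appellee's brief is filed: Dec 30, 2010 + 12 days = Jan 11, 2011.
Oral argument is held: Jan 11, 2011 + 18 days = Jan 29, 2011.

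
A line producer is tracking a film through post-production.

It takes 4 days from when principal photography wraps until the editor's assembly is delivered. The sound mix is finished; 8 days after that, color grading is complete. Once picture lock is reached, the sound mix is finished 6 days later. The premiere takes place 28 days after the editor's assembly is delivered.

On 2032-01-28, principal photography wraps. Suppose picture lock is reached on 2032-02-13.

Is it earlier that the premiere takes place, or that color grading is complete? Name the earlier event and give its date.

Color grading is complete — 2032-02-27

Principal photography wraps: Jan 28, 2032.
The editor's assembly is delivered: Jan 28, 2032 + 4 days = Feb 1, 2032.
The premiere takes place: Feb 1, 2032 + 28 days = Feb 29, 2032.
Picture lock is reached: Feb 13, 2032.
The sound mix is finished: Feb 13, 2032 + 6 days = Feb 19, 2032.
Color grading is complete: Feb 19, 2032 + 8 days = Feb 27, 2032.
Comparing: the premiere takes place on Feb 29, 2032 vs color grading is complete on Feb 27, 2032. Earlier: color grading is complete.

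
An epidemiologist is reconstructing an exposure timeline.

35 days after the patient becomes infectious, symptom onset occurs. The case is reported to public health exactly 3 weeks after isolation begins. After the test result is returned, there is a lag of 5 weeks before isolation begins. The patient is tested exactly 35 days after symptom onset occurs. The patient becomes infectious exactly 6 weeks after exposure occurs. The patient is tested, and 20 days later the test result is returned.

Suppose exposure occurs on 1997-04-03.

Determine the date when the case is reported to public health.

Exposure occurs: Apr 3, 1997.
The patient becomes infectious: Apr 3, 1997 + 6 weeks = May 15, 1997.
Symptom onset occurs: May 15, 1997 + 35 days = Jun 19, 1997.
The patient is tested: Jun 19, 1997 + 35 days = Jul 24, 1997.
The test result is returned: Jul 24, 1997 + 20 days = Aug 13, 1997.
Isolation begins: Aug 13, 1997 + 5 weeks = Sep 17, 1997.
The case is reported to public health: Sep 17, 1997 + 3 weeks = Oct 8, 1997.

1997-10-08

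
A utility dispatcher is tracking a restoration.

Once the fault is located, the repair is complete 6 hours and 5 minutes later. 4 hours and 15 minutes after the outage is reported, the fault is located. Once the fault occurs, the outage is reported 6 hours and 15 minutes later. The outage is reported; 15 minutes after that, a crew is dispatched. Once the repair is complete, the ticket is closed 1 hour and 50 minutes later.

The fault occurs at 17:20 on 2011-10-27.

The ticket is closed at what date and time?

11:45 on 2011-10-28

The fault occurs: 17:20 Oct 27, 2011.
The outage is reported: 17:20 Oct 27, 2011 + 6h15m = 23:35 Oct 27, 2011.
The fault is located: 23:35 Oct 27, 2011 + 4h15m = 03:50 Oct 28, 2011.
The repair is complete: 03:50 Oct 28, 2011 + 6h05m = 09:55 Oct 28, 2011.
The ticket is closed: 09:55 Oct 28, 2011 + 1h50m = 11:45 Oct 28, 2011.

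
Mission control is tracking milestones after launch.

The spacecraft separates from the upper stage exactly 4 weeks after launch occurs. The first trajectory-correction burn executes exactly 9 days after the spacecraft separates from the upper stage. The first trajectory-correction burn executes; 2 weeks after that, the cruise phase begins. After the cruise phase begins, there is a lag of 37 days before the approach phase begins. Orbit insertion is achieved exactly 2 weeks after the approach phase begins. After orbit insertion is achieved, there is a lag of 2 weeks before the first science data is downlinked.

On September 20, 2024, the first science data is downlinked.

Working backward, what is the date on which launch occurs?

The first science data is downlinked: Sep 20, 2024.
Orbit insertion is achieved: Sep 20, 2024 − 2 weeks = Sep 6, 2024.
The approach phase begins: Sep 6, 2024 − 2 weeks = Aug 23, 2024.
The cruise phase begins: Aug 23, 2024 − 37 days = Jul 17, 2024.
The first trajectory-correction burn executes: Jul 17, 2024 − 2 weeks = Jul 3, 2024.
The spacecraft separates from the upper stage: Jul 3, 2024 − 9 days = Jun 24, 2024.
Launch occurs: Jun 24, 2024 − 4 weeks = May 27, 2024.

May 27, 2024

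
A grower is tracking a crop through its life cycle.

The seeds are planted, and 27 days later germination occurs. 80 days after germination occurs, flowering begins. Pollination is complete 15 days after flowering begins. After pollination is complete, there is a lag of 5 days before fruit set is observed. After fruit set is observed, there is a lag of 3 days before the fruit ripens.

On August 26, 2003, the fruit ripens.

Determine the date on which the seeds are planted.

The fruit ripens: Aug 26, 2003.
Fruit set is observed: Aug 26, 2003 − 3 days = Aug 23, 2003.
Pollination is complete: Aug 23, 2003 − 5 days = Aug 18, 2003.
Flowering begins: Aug 18, 2003 − 15 days = Aug 3, 2003.
Germination occurs: Aug 3, 2003 − 80 days = May 15, 2003.
The seeds are planted: May 15, 2003 − 27 days = Apr 18, 2003.

April 18, 2003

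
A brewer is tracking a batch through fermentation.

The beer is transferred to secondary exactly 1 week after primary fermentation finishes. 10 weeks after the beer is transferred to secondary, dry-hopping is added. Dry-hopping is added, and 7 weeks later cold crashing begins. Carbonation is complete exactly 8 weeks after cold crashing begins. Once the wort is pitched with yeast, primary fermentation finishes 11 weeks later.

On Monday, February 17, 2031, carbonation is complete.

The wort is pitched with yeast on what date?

Monday, June 3, 2030

Carbonation is complete: Feb 17, 2031.
Cold crashing begins: Feb 17, 2031 − 8 weeks = Dec 23, 2030.
Dry-hopping is added: Dec 23, 2030 − 7 weeks = Nov 4, 2030.
The beer is transferred to secondary: Nov 4, 2030 − 10 weeks = Aug 26, 2030.
Primary fermentation finishes: Aug 26, 2030 − 1 week = Aug 19, 2030.
The wort is pitched with yeast: Aug 19, 2030 − 11 weeks = Jun 3, 2030.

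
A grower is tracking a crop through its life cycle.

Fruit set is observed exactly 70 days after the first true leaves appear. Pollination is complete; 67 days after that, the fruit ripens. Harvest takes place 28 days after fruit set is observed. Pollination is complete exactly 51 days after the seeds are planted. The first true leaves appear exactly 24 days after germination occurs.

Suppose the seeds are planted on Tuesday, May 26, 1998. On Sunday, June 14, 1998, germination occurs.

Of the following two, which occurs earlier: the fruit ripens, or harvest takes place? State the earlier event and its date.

The seeds are planted: May 26, 1998.
Pollination is complete: May 26, 1998 + 51 days = Jul 16, 1998.
The fruit ripens: Jul 16, 1998 + 67 days = Sep 21, 1998.
Germination occurs: Jun 14, 1998.
The first true leaves appear: Jun 14, 1998 + 24 days = Jul 8, 1998.
Fruit set is observed: Jul 8, 1998 + 70 days = Sep 16, 1998.
Harvest takes place: Sep 16, 1998 + 28 days = Oct 14, 1998.
Comparing: the fruit ripens on Sep 21, 1998 vs harvest takes place on Oct 14, 1998. Earlier: the fruit ripens.

The fruit ripens — Monday, September 21, 1998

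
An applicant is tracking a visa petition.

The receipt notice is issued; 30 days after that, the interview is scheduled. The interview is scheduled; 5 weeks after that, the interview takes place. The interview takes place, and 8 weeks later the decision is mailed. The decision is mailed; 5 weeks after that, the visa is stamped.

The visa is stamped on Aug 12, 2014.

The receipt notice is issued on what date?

Mar 9, 2014

The visa is stamped: Aug 12, 2014.
The decision is mailed: Aug 12, 2014 − 5 weeks = Jul 8, 2014.
The interview takes place: Jul 8, 2014 − 8 weeks = May 13, 2014.
The interview is scheduled: May 13, 2014 − 5 weeks = Apr 8, 2014.
The receipt notice is issued: Apr 8, 2014 − 30 days = Mar 9, 2014.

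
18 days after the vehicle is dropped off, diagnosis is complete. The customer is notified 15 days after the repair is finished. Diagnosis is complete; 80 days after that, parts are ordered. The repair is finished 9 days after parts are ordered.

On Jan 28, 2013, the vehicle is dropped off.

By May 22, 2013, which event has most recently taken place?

The repair is finished

The vehicle is dropped off: Jan 28, 2013.
Diagnosis is complete: Jan 28, 2013 + 18 days = Feb 15, 2013.
Parts are ordered: Feb 15, 2013 + 80 days = May 6, 2013.
The repair is finished: May 6, 2013 + 9 days = May 15, 2013.
The customer is notified: May 15, 2013 + 15 days = May 30, 2013.
May 22, 2013 falls between when the repair is finished (May 15, 2013) and when the customer is notified (May 30, 2013).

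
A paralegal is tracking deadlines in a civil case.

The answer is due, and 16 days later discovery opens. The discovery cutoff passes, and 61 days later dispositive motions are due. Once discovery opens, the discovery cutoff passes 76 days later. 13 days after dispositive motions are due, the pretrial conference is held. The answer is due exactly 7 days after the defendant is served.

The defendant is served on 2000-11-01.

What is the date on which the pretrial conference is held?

The defendant is served: Nov 1, 2000.
The answer is due: Nov 1, 2000 + 7 days = Nov 8, 2000.
Discovery opens: Nov 8, 2000 + 16 days = Nov 24, 2000.
The discovery cutoff passes: Nov 24, 2000 + 76 days = Feb 8, 2001.
Dispositive motions are due: Feb 8, 2001 + 61 days = Apr 10, 2001.
The pretrial conference is held: Apr 10, 2001 + 13 days = Apr 23, 2001.

2001-04-23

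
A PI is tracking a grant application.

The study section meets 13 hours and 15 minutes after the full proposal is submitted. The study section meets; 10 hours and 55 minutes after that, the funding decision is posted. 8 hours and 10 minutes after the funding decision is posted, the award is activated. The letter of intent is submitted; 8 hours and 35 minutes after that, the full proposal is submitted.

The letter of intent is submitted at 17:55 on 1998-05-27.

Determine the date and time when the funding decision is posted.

02:40 on 1998-05-29

The letter of intent is submitted: 17:55 May 27, 1998.
The full proposal is submitted: 17:55 May 27, 1998 + 8h35m = 02:30 May 28, 1998.
The study section meets: 02:30 May 28, 1998 + 13h15m = 15:45 May 28, 1998.
The funding decision is posted: 15:45 May 28, 1998 + 10h55m = 02:40 May 29, 1998.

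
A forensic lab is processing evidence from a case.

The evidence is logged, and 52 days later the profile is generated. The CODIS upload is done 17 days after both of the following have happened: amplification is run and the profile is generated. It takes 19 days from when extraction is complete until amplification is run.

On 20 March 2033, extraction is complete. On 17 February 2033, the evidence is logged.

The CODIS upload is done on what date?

27 April 2033

Extraction is complete: Mar 20, 2033.
Amplification is run: Mar 20, 2033 + 19 days = Apr 8, 2033.
The evidence is logged: Feb 17, 2033.
The profile is generated: Feb 17, 2033 + 52 days = Apr 10, 2033.
Both prerequisites met — amplification is run (Apr 8, 2033), the profile is generated (Apr 10, 2033); the later is Apr 10, 2033.
The CODIS upload is done: Apr 10, 2033 + 17 days = Apr 27, 2033.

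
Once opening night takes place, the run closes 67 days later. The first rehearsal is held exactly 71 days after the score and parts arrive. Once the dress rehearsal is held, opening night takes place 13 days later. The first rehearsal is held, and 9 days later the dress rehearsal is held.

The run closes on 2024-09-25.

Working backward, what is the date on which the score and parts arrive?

2024-04-18

The run closes: Sep 25, 2024.
Opening night takes place: Sep 25, 2024 − 67 days = Jul 20, 2024.
The dress rehearsal is held: Jul 20, 2024 − 13 days = Jul 7, 2024.
The first rehearsal is held: Jul 7, 2024 − 9 days = Jun 28, 2024.
The score and parts arrive: Jun 28, 2024 − 71 days = Apr 18, 2024.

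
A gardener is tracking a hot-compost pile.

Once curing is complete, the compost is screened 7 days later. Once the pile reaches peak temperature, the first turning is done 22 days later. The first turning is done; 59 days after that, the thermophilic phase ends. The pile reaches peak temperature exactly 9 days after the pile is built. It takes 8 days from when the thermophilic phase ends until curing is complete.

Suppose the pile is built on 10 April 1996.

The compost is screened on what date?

The pile is built: Apr 10, 1996.
The pile reaches peak temperature: Apr 10, 1996 + 9 days = Apr 19, 1996.
The first turning is done: Apr 19, 1996 + 22 days = May 11, 1996.
The thermophilic phase ends: May 11, 1996 + 59 days = Jul 9, 1996.
Curing is complete: Jul 9, 1996 + 8 days = Jul 17, 1996.
The compost is screened: Jul 17, 1996 + 7 days = Jul 24, 1996.

24 July 1996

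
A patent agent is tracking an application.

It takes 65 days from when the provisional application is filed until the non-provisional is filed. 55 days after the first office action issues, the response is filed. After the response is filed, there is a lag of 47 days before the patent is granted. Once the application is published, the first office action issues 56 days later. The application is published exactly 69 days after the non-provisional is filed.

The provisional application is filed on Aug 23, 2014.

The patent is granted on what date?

The provisional application is filed: Aug 23, 2014.
The non-provisional is filed: Aug 23, 2014 + 65 days = Oct 27, 2014.
The application is published: Oct 27, 2014 + 69 days = Jan 4, 2015.
The first office action issues: Jan 4, 2015 + 56 days = Mar 1, 2015.
The response is filed: Mar 1, 2015 + 55 days = Apr 25, 2015.
The patent is granted: Apr 25, 2015 + 47 days = Jun 11, 2015.

Jun 11, 2015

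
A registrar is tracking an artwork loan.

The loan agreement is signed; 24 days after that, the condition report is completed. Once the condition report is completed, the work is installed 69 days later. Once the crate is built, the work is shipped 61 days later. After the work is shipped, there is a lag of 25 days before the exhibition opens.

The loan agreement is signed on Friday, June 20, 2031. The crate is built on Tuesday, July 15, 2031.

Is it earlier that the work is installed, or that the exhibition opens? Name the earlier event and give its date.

The loan agreement is signed: Jun 20, 2031.
The condition report is completed: Jun 20, 2031 + 24 days = Jul 14, 2031.
The work is installed: Jul 14, 2031 + 69 days = Sep 21, 2031.
The crate is built: Jul 15, 2031.
The work is shipped: Jul 15, 2031 + 61 days = Sep 14, 2031.
The exhibition opens: Sep 14, 2031 + 25 days = Oct 9, 2031.
Comparing: the work is installed on Sep 21, 2031 vs the exhibition opens on Oct 9, 2031. Earlier: the work is installed.

The work is installed — Sunday, September 21, 2031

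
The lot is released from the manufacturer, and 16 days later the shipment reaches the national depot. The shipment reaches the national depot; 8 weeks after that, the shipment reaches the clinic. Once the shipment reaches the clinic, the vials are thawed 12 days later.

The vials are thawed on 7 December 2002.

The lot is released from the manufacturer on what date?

The vials are thawed: Dec 7, 2002.
The shipment reaches the clinic: Dec 7, 2002 − 12 days = Nov 25, 2002.
The shipment reaches the national depot: Nov 25, 2002 − 8 weeks = Sep 30, 2002.
The lot is released from the manufacturer: Sep 30, 2002 − 16 days = Sep 14, 2002.

14 September 2002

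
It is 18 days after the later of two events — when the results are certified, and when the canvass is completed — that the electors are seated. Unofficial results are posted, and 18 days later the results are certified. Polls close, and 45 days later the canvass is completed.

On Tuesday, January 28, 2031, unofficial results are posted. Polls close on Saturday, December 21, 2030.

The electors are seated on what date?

Unofficial results are posted: Jan 28, 2031.
The results are certified: Jan 28, 2031 + 18 days = Feb 15, 2031.
Polls close: Dec 21, 2030.
The canvass is completed: Dec 21, 2030 + 45 days = Feb 4, 2031.
Both prerequisites met — the results are certified (Feb 15, 2031), the canvass is completed (Feb 4, 2031); the later is Feb 15, 2031.
The electors are seated: Feb 15, 2031 + 18 days = Mar 5, 2031.

Wednesday, March 5, 2031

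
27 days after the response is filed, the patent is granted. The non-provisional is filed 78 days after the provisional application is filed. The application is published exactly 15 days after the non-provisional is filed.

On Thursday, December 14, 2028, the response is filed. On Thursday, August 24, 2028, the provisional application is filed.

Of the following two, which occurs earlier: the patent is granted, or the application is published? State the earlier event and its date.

The response is filed: Dec 14, 2028.
The patent is granted: Dec 14, 2028 + 27 days = Jan 10, 2029.
The provisional application is filed: Aug 24, 2028.
The non-provisional is filed: Aug 24, 2028 + 78 days = Nov 10, 2028.
The application is published: Nov 10, 2028 + 15 days = Nov 25, 2028.
Comparing: the patent is granted on Jan 10, 2029 vs the application is published on Nov 25, 2028. Earlier: the application is published.

The application is published — Saturday, November 25, 2028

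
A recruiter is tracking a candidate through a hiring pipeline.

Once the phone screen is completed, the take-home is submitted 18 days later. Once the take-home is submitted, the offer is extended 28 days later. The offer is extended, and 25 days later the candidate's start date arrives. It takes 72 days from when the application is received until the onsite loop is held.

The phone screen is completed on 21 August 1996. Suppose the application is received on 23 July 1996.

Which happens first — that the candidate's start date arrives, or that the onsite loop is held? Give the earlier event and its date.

The phone screen is completed: Aug 21, 1996.
The take-home is submitted: Aug 21, 1996 + 18 days = Sep 8, 1996.
The offer is extended: Sep 8, 1996 + 28 days = Oct 6, 1996.
The candidate's start date arrives: Oct 6, 1996 + 25 days = Oct 31, 1996.
The application is received: Jul 23, 1996.
The onsite loop is held: Jul 23, 1996 + 72 days = Oct 3, 1996.
Comparing: the candidate's start date arrives on Oct 31, 1996 vs the onsite loop is held on Oct 3, 1996. Earlier: the onsite loop is held.

The onsite loop is held — 3 October 1996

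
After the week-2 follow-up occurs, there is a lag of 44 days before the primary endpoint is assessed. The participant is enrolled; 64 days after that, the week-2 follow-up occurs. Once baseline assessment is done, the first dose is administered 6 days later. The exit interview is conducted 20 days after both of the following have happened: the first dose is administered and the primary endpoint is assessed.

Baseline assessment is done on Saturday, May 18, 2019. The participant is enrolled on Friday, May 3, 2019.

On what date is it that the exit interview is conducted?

Sunday, September 8, 2019

Baseline assessment is done: May 18, 2019.
The first dose is administered: May 18, 2019 + 6 days = May 24, 2019.
The participant is enrolled: May 3, 2019.
The week-2 follow-up occurs: May 3, 2019 + 64 days = Jul 6, 2019.
The primary endpoint is assessed: Jul 6, 2019 + 44 days = Aug 19, 2019.
Both prerequisites met — the first dose is administered (May 24, 2019), the primary endpoint is assessed (Aug 19, 2019); the later is Aug 19, 2019.
The exit interview is conducted: Aug 19, 2019 + 20 days = Sep 8, 2019.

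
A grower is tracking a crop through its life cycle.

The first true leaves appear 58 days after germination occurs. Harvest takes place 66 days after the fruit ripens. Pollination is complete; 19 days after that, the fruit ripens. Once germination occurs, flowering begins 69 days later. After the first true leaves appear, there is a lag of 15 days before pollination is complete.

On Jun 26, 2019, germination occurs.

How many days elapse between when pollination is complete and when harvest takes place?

Causal path: pollination is complete → the fruit ripens → harvest takes place.
Total delay along the path: 19 + 66 = 85 days.

85 days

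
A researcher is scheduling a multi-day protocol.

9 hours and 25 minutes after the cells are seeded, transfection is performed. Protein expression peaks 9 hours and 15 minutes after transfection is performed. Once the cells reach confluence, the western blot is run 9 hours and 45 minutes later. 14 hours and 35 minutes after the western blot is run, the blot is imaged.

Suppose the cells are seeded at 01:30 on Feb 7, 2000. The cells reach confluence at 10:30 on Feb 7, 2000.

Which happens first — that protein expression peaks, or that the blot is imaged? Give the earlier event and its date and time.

The cells are seeded: 01:30 Feb 7, 2000.
Transfection is performed: 01:30 Feb 7, 2000 + 9h25m = 10:55 Feb 7, 2000.
Protein expression peaks: 10:55 Feb 7, 2000 + 9h15m = 20:10 Feb 7, 2000.
The cells reach confluence: 10:30 Feb 7, 2000.
The western blot is run: 10:30 Feb 7, 2000 + 9h45m = 20:15 Feb 7, 2000.
The blot is imaged: 20:15 Feb 7, 2000 + 14h35m = 10:50 Feb 8, 2000.
Comparing: protein expression peaks at 20:10 Feb 7, 2000 vs the blot is imaged at 10:50 Feb 8, 2000. Earlier: protein expression peaks.

Protein expression peaks — 20:10 on Feb 7, 2000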